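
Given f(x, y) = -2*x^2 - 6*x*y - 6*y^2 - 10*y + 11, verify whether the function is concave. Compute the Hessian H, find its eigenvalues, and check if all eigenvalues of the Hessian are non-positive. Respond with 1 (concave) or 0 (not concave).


The Hessian of f(x,y) = -2*x^2 - 6*x*y - 6*y^2 - 10*y + 11 is:
H = [[-4, -6], [-6, -12]]
Trace = -4 - 12 = -16
Determinant = -4*-12 - (-6)^2 = 12
Discriminant = (-16)^2 - 4*12 = 208.0
Eigenvalues: lambda_1 = -15.2111, lambda_2 = -0.7889
The function is concave.

1


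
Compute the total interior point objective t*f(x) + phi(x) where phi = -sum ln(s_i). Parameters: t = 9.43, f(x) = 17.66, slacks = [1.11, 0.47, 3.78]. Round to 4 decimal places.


Step 1: Compute log-barrier.
ln values: [0.1044, -0.755, 1.3297]
phi = -(0.1044 - 0.755 + 1.3297) = -0.6791
Step 2: Compute augmented objective.
t*f(x) = 9.43*17.66 = 166.5338
Total = 166.5338 - 0.6791 = 165.8547


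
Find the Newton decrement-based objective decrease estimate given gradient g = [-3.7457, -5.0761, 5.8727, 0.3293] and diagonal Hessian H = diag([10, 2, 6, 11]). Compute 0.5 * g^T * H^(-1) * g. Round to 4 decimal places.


Step 1: H is diagonal, so H^(-1) * g = [-0.3746, -2.5381, 0.9788, 0.0299].
Step 2: g^T H^(-1) g = sum_i g_i^2 / H_ii
  = (-3.7457)^2/10 + (-5.0761)^2/2 + (5.8727)^2/6 + (0.3293)^2/11
  = 1.403 + 12.8834 + 5.7481 + 0.0099 = 20.0444
Step 3: Objective decrease = 0.5 * g^T H^(-1) g = 10.0222


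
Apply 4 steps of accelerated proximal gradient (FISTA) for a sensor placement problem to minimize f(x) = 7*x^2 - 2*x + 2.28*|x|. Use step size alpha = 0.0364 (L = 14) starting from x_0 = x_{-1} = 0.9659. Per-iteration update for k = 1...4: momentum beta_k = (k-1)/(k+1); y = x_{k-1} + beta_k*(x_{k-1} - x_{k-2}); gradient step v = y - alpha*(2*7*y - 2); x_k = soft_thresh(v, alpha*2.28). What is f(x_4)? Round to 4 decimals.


FISTA on f(x) = 7*x^2 - 2*x + 2.28*|x|
L = 14, alpha = 0.0364
Iteration 1: beta = 0.0, y = 0.9659 + 0.0*(0.9659 - 0.9659) = 0.9659
  grad(y) = 11.5226, v = y - alpha*grad = 0.5465
  prox(v) = soft_thresh(0.5465, 0.083) = 0.4635
Iteration 2: beta = 0.3333, y = 0.4635 + 0.3333*(0.4635 - 0.9659) = 0.296
  grad(y) = 2.1442, v = y - alpha*grad = 0.218
  prox(v) = soft_thresh(0.218, 0.083) = 0.135
Iteration 3: beta = 0.5, y = 0.135 + 0.5*(0.135 - 0.4635) = -0.0293
  grad(y) = -2.41, v = y - alpha*grad = 0.0584
  prox(v) = soft_thresh(0.0584, 0.083) = 0.0
Iteration 4: beta = 0.6, y = 0.0 + 0.6*(0.0 - 0.135) = -0.081
  grad(y) = -3.1338, v = y - alpha*grad = 0.0331
  prox(v) = soft_thresh(0.0331, 0.083) = 0.0
f(x_4) = 7*0.0^2 - 2*0.0 + 2.28*|0.0| = 0.0


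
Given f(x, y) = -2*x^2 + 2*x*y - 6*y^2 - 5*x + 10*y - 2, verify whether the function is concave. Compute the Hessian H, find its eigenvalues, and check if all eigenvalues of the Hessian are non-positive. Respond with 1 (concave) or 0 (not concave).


The Hessian of f(x,y) = -2*x^2 + 2*x*y - 6*y^2 - 5*x + 10*y - 2 is:
H = [[-4, 2], [2, -12]]
Trace = -4 - 12 = -16
Determinant = -4*-12 - (2)^2 = 44
Discriminant = (-16)^2 - 4*44 = 80.0
Eigenvalues: lambda_1 = -12.4721, lambda_2 = -3.5279
The function is concave.

1


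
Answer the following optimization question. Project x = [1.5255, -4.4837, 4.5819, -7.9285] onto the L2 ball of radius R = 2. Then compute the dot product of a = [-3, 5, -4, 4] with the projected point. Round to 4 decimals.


Step 1: Compute ||x|| (intermediates to 6 decimals).
||x|| = sqrt(1.5255^2 + (-4.4837)^2 + 4.5819^2 + (-7.9285)^2) = 10.309493
Step 2: Project.
Since ||x|| > R, scale = R/||x|| = 2/10.309493 = 0.193996, proj(x) = scale * x
proj(x) = [0.295941, -0.86982, 0.88887, -1.538097]
Step 3: Dot product.
a^T * proj(x) = -3*0.295941 + 5*(-0.86982) - 4*0.88887 + 4*(-1.538097) = -14.9448


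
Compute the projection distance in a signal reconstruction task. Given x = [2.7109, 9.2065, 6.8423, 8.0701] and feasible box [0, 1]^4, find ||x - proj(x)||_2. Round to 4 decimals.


Project each component onto [0, 1].
clip(2.7109) = 1.0, clip(9.2065) = 1.0, clip(6.8423) = 1.0, clip(8.0701) = 1.0
Projection = [1.0, 1.0, 1.0, 1.0]
Squared diffs: [2.9272, 67.3466, 34.1325, 49.9863]
Distance = sqrt(154.3926) = 12.4255


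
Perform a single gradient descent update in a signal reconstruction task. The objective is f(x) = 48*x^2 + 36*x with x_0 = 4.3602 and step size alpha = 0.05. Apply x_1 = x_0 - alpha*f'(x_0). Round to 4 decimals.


We compute the gradient at x_0 and apply the update.
f'(x) = 96*x + 36
f'(4.3602) = 96*4.3602 + 36 = 454.5792
x_1 = 4.3602 - 0.05*454.5792 = -18.3688


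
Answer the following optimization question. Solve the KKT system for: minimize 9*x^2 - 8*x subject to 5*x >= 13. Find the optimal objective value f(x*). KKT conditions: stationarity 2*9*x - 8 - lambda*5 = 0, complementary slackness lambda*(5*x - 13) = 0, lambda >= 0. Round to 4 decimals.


Step 1: Try lambda = 0 (constraint inactive).
x_unc = 8/(2*9) = 0.4444
Check: 5*0.4444 = 2.222 < 13 -- violated!
Step 2: Constraint must be active: 5*x = 13
x* = 13/5 = 2.6
lambda = (2*9*2.6 - 8)/5 = 7.76
Step 3: Compute optimal value.
f(x*) = 9*2.6^2 - 8*2.6 = 40.04


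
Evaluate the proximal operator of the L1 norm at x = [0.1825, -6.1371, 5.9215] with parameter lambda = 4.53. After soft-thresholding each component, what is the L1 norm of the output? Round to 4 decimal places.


Soft-thresholding with lambda = 4.53:
prox(0.1825) = sign(0.1825)*max(|0.1825| - 4.53, 0) = 0.0
prox(-6.1371) = sign(-6.1371)*max(|-6.1371| - 4.53, 0) = -1.6071
prox(5.9215) = sign(5.9215)*max(|5.9215| - 4.53, 0) = 1.3915
prox(x) = [0.0, -1.6071, 1.3915]
||prox(x)||_1 = 0.0 + 1.6071 + 1.3915 = 2.9986


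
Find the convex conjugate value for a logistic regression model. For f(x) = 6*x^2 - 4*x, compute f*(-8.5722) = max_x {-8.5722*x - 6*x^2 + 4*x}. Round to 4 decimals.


f*(y) = sup_x {y*x - a*x^2 - b*x} = sup_x {(y-b)*x - a*x^2}
FOC: (y - b) - 2a*x = 0 => x* = (y - b)/(2a)
x* = (-8.5722 + 4)/(2*6) = -0.381
f*(-8.5722) = (y-b)^2/(4a) = (-8.5722 + 4)^2/(4*6)
= 20.905/24 = 0.871


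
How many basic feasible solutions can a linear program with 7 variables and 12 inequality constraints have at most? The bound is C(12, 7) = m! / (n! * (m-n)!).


Each vertex corresponds to some choice of n active constraints out of m, so the number of vertices is at most C(m, n) = m! / (n!(m-n)!).
m = 12, n = 7
Numerator: 12 * 11 * 10 * 9 * 8 * 7 * 6
Denominator: 7! = 5040
C(12, 7) = 792


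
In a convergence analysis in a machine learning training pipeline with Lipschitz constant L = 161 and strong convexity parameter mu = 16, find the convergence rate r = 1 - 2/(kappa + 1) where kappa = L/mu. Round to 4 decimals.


Step 1: Compute the condition number.
kappa = L/mu = 161/16 = 10.0625
Step 2: Compute the convergence rate.
r = 1 - 2/(kappa + 1) = 1 - 2*mu/(L + mu) = (L - mu)/(L + mu) = 145/177 = 0.8192


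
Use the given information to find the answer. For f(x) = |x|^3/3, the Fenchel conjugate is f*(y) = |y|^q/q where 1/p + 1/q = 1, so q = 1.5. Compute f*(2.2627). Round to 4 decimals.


The conjugate exponent q satisfies 1/p + 1/q = 1.
p = 3, so q = 3/(3 - 1) = 1.5
|y|^q = 2.2627^1.5 = 3.4036
f*(2.2627) = 3.4036 / 1.5 = 2.2691


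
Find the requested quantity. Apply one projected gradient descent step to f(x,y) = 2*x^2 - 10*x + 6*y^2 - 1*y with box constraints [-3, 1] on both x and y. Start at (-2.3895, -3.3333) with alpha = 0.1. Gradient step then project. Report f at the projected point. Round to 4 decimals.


Step 1: Compute gradient at (-2.3895, -3.3333).
grad_x = 2*2*-2.3895 - 10 = -19.558
grad_y = 2*6*-3.3333 - 1 = -40.9996
Step 2: Gradient step.
x_raw = -2.3895 - 0.1*-19.558 = -0.4337
y_raw = -3.3333 - 0.1*-40.9996 = 0.7667
Step 3: Project onto [-3, 1].
x_proj = clip(-0.4337) = -0.4337
y_proj = clip(0.7667) = 0.7667
Step 4: Evaluate f.
f(-0.4337, 0.7667) = 7.4731


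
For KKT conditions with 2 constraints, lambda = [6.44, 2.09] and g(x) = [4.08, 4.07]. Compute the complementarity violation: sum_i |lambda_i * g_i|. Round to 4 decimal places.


KKT complementary slackness check:
lambda_1 * g_1 = 6.44 * 4.08 = 26.2752
lambda_2 * g_2 = 2.09 * 4.07 = 8.5063
Total violation = 26.2752 + 8.5063 = 34.7815


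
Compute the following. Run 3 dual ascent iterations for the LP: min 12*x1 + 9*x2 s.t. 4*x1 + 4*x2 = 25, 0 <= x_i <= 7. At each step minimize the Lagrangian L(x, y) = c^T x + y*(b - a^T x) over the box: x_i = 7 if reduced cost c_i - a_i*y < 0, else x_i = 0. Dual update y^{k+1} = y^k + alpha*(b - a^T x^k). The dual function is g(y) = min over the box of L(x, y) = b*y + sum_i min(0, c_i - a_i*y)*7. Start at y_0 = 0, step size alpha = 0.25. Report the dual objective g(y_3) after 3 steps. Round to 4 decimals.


Dual ascent for LP: min 12*x1 + 9*x2, 4*x1 + 4*x2 = 25, 0 <= x_i <= 7
Step 1: y^k = 0.0, reduced costs: (12.0, 9.0)
  x^k = (0.0, 0.0), subgradient = b - a^T x = 25.0
  y^{k+1} = 0.0 + 0.25*25.0 = 6.25
Step 2: y^k = 6.25, reduced costs: (-13.0, -16.0)
  x^k = (7.0, 7.0), subgradient = b - a^T x = -31.0
  y^{k+1} = 6.25 + 0.25*-31.0 = -1.5
Step 3: y^k = -1.5, reduced costs: (18.0, 15.0)
  x^k = (0.0, 0.0), subgradient = b - a^T x = 25.0
  y^{k+1} = -1.5 + 0.25*25.0 = 4.75
Dual objective at y_3 = 4.75: reduced costs (-7.0, -10.0), box minimizer x = (7.0, 7.0)
g(y_3) = b*y + (c1 - a1*y)*x1 + (c2 - a2*y)*x2 = 25*4.75 + (-7.0)*7.0 + (-10.0)*7.0 = 118.75 - 49.0 - 70.0 = -0.25


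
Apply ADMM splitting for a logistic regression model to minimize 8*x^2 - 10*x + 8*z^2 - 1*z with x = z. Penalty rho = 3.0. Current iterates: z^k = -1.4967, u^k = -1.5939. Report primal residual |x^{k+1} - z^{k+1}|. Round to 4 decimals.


ADMM iteration with rho = 3.0, z^k = -1.4967, u^k = -1.5939
Step 1: x-update.
Minimize 8*x^2 - 10*x + (3.0/2)*(x + 1.4967 - 1.5939)^2
FOC: (2*8 + 3.0)*x = 10 + 3.0*(-1.4967 + 1.5939)
x^{k+1} = 0.5417
Step 2: z-update.
Minimize 8*z^2 - 1*z + (3.0/2)*(0.5417 - z - 1.5939)^2
FOC: (2*8 + 3.0)*z = 1 + 3.0*(0.5417 - 1.5939)
z^{k+1} = -0.1135
Step 3: u-update.
u^{k+1} = -1.5939 + 0.5417 + 0.1135 = -0.9387
Step 4: Primal residual = |0.5417 + 0.1135| = 0.6552


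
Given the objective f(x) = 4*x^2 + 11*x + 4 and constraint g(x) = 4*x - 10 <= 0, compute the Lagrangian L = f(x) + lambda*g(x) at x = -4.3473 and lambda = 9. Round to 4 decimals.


Step 1: Evaluate f(x).
f(-4.3473) = 4*(-4.3473)^2 + 11*(-4.3473) + 4 = 31.7758
Step 2: Evaluate g(x).
g(-4.3473) = 4*-4.3473 - 10 = -27.3892
Step 3: Compute Lagrangian.
L = 31.7758 + 9*-27.3892 = -214.727


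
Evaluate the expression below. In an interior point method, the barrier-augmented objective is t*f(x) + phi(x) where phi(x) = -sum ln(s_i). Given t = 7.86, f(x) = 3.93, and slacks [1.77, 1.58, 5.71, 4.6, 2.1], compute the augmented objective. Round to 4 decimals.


Step 1: Compute log-barrier.
ln values: [0.571, 0.4574, 1.7422, 1.5261, 0.7419]
phi = -(0.571 + 0.4574 + 1.7422 + 1.5261 + 0.7419) = -5.0386
Step 2: Compute augmented objective.
t*f(x) = 7.86*3.93 = 30.8898
Total = 30.8898 - 5.0386 = 25.8512


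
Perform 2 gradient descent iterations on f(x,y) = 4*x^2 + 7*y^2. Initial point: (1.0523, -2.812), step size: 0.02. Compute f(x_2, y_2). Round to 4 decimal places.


Gradient descent on f(x,y) = 4*x^2 + 7*y^2.
Starting point: (1.0523, -2.812), alpha = 0.02
Step 1: grad_x = 2*4*1.0523 = 8.4184, grad_y = 2*7*-2.812 = -39.368
  x_1 = 1.0523 - 0.02*8.4184 = 0.8839
  y_1 = -2.812 - 0.02*-39.368 = -2.0246
Step 2: grad_x = 2*4*0.8839 = 7.0715, grad_y = 2*7*-2.0246 = -28.345
  x_2 = 0.8839 - 0.02*7.0715 = 0.7425
  y_2 = -2.0246 - 0.02*-28.345 = -1.4577
f(0.7425, -1.4577) = 4*0.7425^2 + 7*(-1.4577)^2 = 17.0803


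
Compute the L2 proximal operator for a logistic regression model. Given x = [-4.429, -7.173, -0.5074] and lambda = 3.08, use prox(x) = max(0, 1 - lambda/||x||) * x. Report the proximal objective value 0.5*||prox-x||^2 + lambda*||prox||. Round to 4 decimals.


Step 1: Compute ||x||.
||x|| = 8.4454
Step 2: Compute scaling factor.
scale = max(0, 1 - 3.08/8.4454) = 0.6353
Step 3: prox(x) = [-2.8138, -4.5571, -0.3224]
||prox(x)|| = 5.3654
Step 4: Proximal objective.
0.5*||prox-x||^2 = 4.7432
lambda*||prox|| = 16.5254
Total = 21.2687


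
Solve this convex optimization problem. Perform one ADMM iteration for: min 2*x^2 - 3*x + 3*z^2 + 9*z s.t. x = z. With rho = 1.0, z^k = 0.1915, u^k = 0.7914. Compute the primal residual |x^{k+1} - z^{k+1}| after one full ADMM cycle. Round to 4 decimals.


ADMM iteration with rho = 1.0, z^k = 0.1915, u^k = 0.7914
Step 1: x-update.
Minimize 2*x^2 - 3*x + (1.0/2)*(x - 0.1915 + 0.7914)^2
FOC: (2*2 + 1.0)*x = 3 + 1.0*(0.1915 - 0.7914)
x^{k+1} = 0.48
Step 2: z-update.
Minimize 3*z^2 + 9*z + (1.0/2)*(0.48 - z + 0.7914)^2
FOC: (2*3 + 1.0)*z = -9 + 1.0*(0.48 + 0.7914)
z^{k+1} = -1.1041
Step 3: u-update.
u^{k+1} = 0.7914 + 0.48 + 1.1041 = 2.3755
Step 4: Primal residual = |0.48 + 1.1041| = 1.5841


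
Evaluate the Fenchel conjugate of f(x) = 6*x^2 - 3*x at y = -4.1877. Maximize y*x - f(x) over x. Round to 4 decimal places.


f*(y) = sup_x {y*x - a*x^2 - b*x} = sup_x {(y-b)*x - a*x^2}
FOC: (y - b) - 2a*x = 0 => x* = (y - b)/(2a)
x* = (-4.1877 + 3)/(2*6) = -0.099
f*(-4.1877) = (y-b)^2/(4a) = (-4.1877 + 3)^2/(4*6)
= 1.4106/24 = 0.0588


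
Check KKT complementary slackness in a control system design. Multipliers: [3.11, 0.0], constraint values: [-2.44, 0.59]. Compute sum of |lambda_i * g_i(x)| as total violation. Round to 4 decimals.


KKT complementary slackness check:
lambda_1 * g_1 = 3.11 * -2.44 = -7.5884
lambda_2 * g_2 = 0.0 * 0.59 = 0.0
Total violation = 7.5884 + 0.0 = 7.5884


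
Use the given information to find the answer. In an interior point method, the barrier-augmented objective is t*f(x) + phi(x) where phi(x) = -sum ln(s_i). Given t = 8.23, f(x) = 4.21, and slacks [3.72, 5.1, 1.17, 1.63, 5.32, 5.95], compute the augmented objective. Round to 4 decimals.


Step 1: Compute log-barrier.
ln values: [1.3137, 1.6292, 0.157, 0.4886, 1.6715, 1.7834]
phi = -(1.3137 + 1.6292 + 0.157 + 0.4886 + 1.6715 + 1.7834) = -7.0434
Step 2: Compute augmented objective.
t*f(x) = 8.23*4.21 = 34.6483
Total = 34.6483 - 7.0434 = 27.6049


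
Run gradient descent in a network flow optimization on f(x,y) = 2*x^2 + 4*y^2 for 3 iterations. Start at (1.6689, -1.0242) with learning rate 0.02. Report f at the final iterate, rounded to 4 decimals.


Gradient descent on f(x,y) = 2*x^2 + 4*y^2.
Starting point: (1.6689, -1.0242), alpha = 0.02
Step 1: grad_x = 2*2*1.6689 = 6.6756, grad_y = 2*4*-1.0242 = -8.1936
  x_1 = 1.6689 - 0.02*6.6756 = 1.5354
  y_1 = -1.0242 - 0.02*-8.1936 = -0.8603
Step 2: grad_x = 2*2*1.5354 = 6.1416, grad_y = 2*4*-0.8603 = -6.8826
  x_2 = 1.5354 - 0.02*6.1416 = 1.4126
  y_2 = -0.8603 - 0.02*-6.8826 = -0.7227
Step 3: grad_x = 2*2*1.4126 = 5.6502, grad_y = 2*4*-0.7227 = -5.7814
  x_3 = 1.4126 - 0.02*5.6502 = 1.2996
  y_3 = -0.7227 - 0.02*-5.7814 = -0.607
f(1.2996, -0.607) = 2*1.2996^2 + 4*(-0.607)^2 = 4.8517


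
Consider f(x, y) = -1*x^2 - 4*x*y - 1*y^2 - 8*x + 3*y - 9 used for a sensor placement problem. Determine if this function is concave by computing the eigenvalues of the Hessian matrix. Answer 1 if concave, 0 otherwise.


The Hessian of f(x,y) = -1*x^2 - 4*x*y - 1*y^2 - 8*x + 3*y - 9 is:
H = [[-2, -4], [-4, -2]]
Trace = -2 - 2 = -4
Determinant = -2*-2 - (-4)^2 = -12
Discriminant = (-4)^2 - 4*-12 = 64.0
Eigenvalues: lambda_1 = -6.0, lambda_2 = 2.0
The function is not concave.

0


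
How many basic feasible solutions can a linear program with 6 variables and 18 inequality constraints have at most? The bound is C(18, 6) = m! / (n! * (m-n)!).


Each vertex corresponds to some choice of n active constraints out of m, so the number of vertices is at most C(m, n) = m! / (n!(m-n)!).
m = 18, n = 6
Numerator: 18 * 17 * 16 * 15 * 14 * 13
Denominator: 6! = 720
C(18, 6) = 18564


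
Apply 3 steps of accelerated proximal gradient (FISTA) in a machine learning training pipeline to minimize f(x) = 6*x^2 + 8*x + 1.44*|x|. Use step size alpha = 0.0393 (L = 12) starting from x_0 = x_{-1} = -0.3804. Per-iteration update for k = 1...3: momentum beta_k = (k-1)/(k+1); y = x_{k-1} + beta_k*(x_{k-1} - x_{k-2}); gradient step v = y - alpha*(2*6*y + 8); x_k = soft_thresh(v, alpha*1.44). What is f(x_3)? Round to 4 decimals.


FISTA on f(x) = 6*x^2 + 8*x + 1.44*|x|
L = 12, alpha = 0.0393
Iteration 1: beta = 0.0, y = -0.3804 + 0.0*(-0.3804 + 0.3804) = -0.3804
  grad(y) = 3.4352, v = y - alpha*grad = -0.5154
  prox(v) = soft_thresh(-0.5154, 0.0566) = -0.4588
Iteration 2: beta = 0.3333, y = -0.4588 + 0.3333*(-0.4588 + 0.3804) = -0.4849
  grad(y) = 2.1806, v = y - alpha*grad = -0.5706
  prox(v) = soft_thresh(-0.5706, 0.0566) = -0.5141
Iteration 3: beta = 0.5, y = -0.5141 + 0.5*(-0.5141 + 0.4588) = -0.5417
  grad(y) = 1.4999, v = y - alpha*grad = -0.6006
  prox(v) = soft_thresh(-0.6006, 0.0566) = -0.544
f(x_3) = 6*(-0.544)^2 + 8*(-0.544) + 1.44*|-0.544| = -1.793


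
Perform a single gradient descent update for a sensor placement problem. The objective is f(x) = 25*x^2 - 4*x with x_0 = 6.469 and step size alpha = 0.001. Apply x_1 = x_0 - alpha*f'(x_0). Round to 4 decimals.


We compute the gradient at x_0 and apply the update.
f'(x) = 50*x - 4
f'(6.469) = 50*6.469 - 4 = 319.45
x_1 = 6.469 - 0.001*319.45 = 6.1496


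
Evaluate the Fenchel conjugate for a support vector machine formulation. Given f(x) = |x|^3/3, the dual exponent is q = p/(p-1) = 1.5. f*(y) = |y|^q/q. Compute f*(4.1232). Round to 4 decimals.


The conjugate exponent q satisfies 1/p + 1/q = 1.
p = 3, so q = 3/(3 - 1) = 1.5
|y|^q = 4.1232^1.5 = 8.3724
f*(4.1232) = 8.3724 / 1.5 = 5.5816


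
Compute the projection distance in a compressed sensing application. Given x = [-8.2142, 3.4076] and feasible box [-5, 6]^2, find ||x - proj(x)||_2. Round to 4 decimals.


Project each component onto [-5, 6].
clip(-8.2142) = -5.0, clip(3.4076) = 3.4076
Projection = [-5.0, 3.4076]
Squared diffs: [10.3311, 0.0]
Distance = sqrt(10.3311) = 3.2142


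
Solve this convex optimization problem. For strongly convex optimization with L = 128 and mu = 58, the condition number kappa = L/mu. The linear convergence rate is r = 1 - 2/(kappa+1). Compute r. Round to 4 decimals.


Step 1: Compute the condition number.
kappa = L/mu = 128/58 = 2.2069
Step 2: Compute the convergence rate.
r = 1 - 2/(kappa + 1) = 1 - 2*mu/(L + mu) = (L - mu)/(L + mu) = 70/186 = 0.3763


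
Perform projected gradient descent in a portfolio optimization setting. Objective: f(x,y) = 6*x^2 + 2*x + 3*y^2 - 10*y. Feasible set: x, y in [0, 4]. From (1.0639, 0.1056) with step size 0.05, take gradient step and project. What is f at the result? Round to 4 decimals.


Step 1: Compute gradient at (1.0639, 0.1056).
grad_x = 2*6*1.0639 + 2 = 14.7668
grad_y = 2*3*0.1056 - 10 = -9.3664
Step 2: Gradient step.
x_raw = 1.0639 - 0.05*14.7668 = 0.3256
y_raw = 0.1056 - 0.05*-9.3664 = 0.5739
Step 3: Project onto [0, 4].
x_proj = clip(0.3256) = 0.3256
y_proj = clip(0.5739) = 0.5739
Step 4: Evaluate f.
f(0.3256, 0.5739) = -3.464


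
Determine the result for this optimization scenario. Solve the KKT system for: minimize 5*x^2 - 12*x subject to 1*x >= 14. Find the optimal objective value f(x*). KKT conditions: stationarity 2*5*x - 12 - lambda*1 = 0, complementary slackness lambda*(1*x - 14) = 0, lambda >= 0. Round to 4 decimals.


Step 1: Try lambda = 0 (constraint inactive).
x_unc = 12/(2*5) = 1.2
Check: 1*1.2 = 1.2 < 14 -- violated!
Step 2: Constraint must be active: 1*x = 14
x* = 14/1 = 14.0
lambda = (2*5*14.0 - 12)/1 = 128.0
Step 3: Compute optimal value.
f(x*) = 5*14.0^2 - 12*14.0 = 812.0


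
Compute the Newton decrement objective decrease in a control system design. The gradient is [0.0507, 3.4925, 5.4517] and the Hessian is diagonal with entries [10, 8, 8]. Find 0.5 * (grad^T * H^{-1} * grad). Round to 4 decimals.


Step 1: H is diagonal, so H^(-1) * g = [0.0051, 0.4366, 0.6815].
Step 2: g^T H^(-1) g = sum_i g_i^2 / H_ii
  = (0.0507)^2/10 + (3.4925)^2/8 + (5.4517)^2/8
  = 0.0003 + 1.5247 + 3.7151 = 5.2401
Step 3: Objective decrease = 0.5 * g^T H^(-1) g = 2.62


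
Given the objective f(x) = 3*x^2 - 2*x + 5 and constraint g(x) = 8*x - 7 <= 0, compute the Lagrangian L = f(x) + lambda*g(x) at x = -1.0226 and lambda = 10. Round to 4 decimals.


Step 1: Evaluate f(x).
f(-1.0226) = 3*(-1.0226)^2 - 2*(-1.0226) + 5 = 10.1823
Step 2: Evaluate g(x).
g(-1.0226) = 8*-1.0226 - 7 = -15.1808
Step 3: Compute Lagrangian.
L = 10.1823 + 10*-15.1808 = -141.6257


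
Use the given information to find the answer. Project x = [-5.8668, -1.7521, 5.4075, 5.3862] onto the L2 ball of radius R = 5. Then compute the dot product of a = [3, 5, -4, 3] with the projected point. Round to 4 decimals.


Step 1: Compute ||x|| (intermediates to 6 decimals).
||x|| = sqrt((-5.8668)^2 + (-1.7521)^2 + 5.4075^2 + 5.3862^2) = 9.784754
Step 2: Project.
Since ||x|| > R, scale = R/||x|| = 5/9.784754 = 0.510999, proj(x) = scale * x
proj(x) = [-2.997929, -0.895321, 2.763227, 2.752343]
Step 3: Dot product.
a^T * proj(x) = 3*(-2.997929) + 5*(-0.895321) - 4*2.763227 + 3*2.752343 = -16.2663


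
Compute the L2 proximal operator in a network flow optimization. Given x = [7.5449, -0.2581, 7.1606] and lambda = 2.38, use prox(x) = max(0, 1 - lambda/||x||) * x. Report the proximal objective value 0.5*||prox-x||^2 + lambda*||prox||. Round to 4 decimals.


Step 1: Compute ||x||.
||x|| = 10.4051
Step 2: Compute scaling factor.
scale = max(0, 1 - 2.38/10.4051) = 0.7713
Step 3: prox(x) = [5.8191, -0.1991, 5.5227]
||prox(x)|| = 8.0251
Step 4: Proximal objective.
0.5*||prox-x||^2 = 2.8322
lambda*||prox|| = 19.0997
Total = 21.932


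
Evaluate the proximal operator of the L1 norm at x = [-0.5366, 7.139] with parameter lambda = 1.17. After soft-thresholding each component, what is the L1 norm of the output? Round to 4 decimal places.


Soft-thresholding with lambda = 1.17:
prox(-0.5366) = sign(-0.5366)*max(|-0.5366| - 1.17, 0) = 0.0
prox(7.139) = sign(7.139)*max(|7.139| - 1.17, 0) = 5.969
prox(x) = [0.0, 5.969]
||prox(x)||_1 = 0.0 + 5.969 = 5.969


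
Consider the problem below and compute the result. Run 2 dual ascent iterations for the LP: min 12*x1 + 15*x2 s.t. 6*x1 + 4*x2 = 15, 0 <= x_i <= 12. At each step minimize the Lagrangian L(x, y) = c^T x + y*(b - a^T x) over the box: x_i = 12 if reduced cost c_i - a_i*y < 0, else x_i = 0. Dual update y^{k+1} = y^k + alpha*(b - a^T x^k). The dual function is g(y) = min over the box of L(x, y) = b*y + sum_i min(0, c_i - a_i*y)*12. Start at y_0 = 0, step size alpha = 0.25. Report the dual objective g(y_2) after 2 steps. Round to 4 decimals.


Dual ascent for LP: min 12*x1 + 15*x2, 6*x1 + 4*x2 = 15, 0 <= x_i <= 12
Step 1: y^k = 0.0, reduced costs: (12.0, 15.0)
  x^k = (0.0, 0.0), subgradient = b - a^T x = 15.0
  y^{k+1} = 0.0 + 0.25*15.0 = 3.75
Step 2: y^k = 3.75, reduced costs: (-10.5, 0.0)
  x^k = (12.0, 0.0), subgradient = b - a^T x = -57.0
  y^{k+1} = 3.75 + 0.25*-57.0 = -10.5
Dual objective at y_2 = -10.5: reduced costs (75.0, 57.0), box minimizer x = (0.0, 0.0)
g(y_2) = b*y + (c1 - a1*y)*x1 + (c2 - a2*y)*x2 = 15*(-10.5) + 75.0*0.0 + 57.0*0.0 = -157.5 + 0.0 + 0.0 = -157.5


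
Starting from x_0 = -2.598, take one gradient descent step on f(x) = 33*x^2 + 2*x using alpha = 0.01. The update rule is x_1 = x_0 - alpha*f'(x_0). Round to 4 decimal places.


We compute the gradient at x_0 and apply the update.
f'(x) = 66*x + 2
f'(-2.598) = 66*-2.598 + 2 = -169.468
x_1 = -2.598 - 0.01*-169.468 = -0.9033


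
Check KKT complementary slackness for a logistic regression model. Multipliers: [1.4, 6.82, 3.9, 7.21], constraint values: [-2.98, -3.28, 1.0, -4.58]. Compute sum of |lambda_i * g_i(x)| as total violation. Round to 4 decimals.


KKT complementary slackness check:
lambda_1 * g_1 = 1.4 * -2.98 = -4.172
lambda_2 * g_2 = 6.82 * -3.28 = -22.3696
lambda_3 * g_3 = 3.9 * 1.0 = 3.9
lambda_4 * g_4 = 7.21 * -4.58 = -33.0218
Total violation = 4.172 + 22.3696 + 3.9 + 33.0218 = 63.4634


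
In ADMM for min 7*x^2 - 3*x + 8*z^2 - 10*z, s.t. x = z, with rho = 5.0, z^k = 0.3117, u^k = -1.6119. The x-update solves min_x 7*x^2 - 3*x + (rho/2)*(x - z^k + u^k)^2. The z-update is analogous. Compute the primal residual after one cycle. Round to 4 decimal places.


ADMM iteration with rho = 5.0, z^k = 0.3117, u^k = -1.6119
Step 1: x-update.
Minimize 7*x^2 - 3*x + (5.0/2)*(x - 0.3117 - 1.6119)^2
FOC: (2*7 + 5.0)*x = 3 + 5.0*(0.3117 + 1.6119)
x^{k+1} = 0.6641
Step 2: z-update.
Minimize 8*z^2 - 10*z + (5.0/2)*(0.6641 - z - 1.6119)^2
FOC: (2*8 + 5.0)*z = 10 + 5.0*(0.6641 - 1.6119)
z^{k+1} = 0.2505
Step 3: u-update.
u^{k+1} = -1.6119 + 0.6641 - 0.2505 = -1.1983
Step 4: Primal residual = |0.6641 - 0.2505| = 0.4136


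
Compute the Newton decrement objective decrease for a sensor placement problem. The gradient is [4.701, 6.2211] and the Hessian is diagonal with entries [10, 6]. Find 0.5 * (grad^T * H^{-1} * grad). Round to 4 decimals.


Step 1: H is diagonal, so H^(-1) * g = [0.4701, 1.0369].
Step 2: g^T H^(-1) g = sum_i g_i^2 / H_ii
  = (4.701)^2/10 + (6.2211)^2/6
  = 2.2099 + 6.4503 = 8.6603
Step 3: Objective decrease = 0.5 * g^T H^(-1) g = 4.3301


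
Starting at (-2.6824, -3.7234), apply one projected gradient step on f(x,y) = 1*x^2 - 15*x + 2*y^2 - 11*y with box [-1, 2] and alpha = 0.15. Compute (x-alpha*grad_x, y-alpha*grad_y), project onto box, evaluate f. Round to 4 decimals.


Step 1: Compute gradient at (-2.6824, -3.7234).
grad_x = 2*1*-2.6824 - 15 = -20.3648
grad_y = 2*2*-3.7234 - 11 = -25.8936
Step 2: Gradient step.
x_raw = -2.6824 - 0.15*-20.3648 = 0.3723
y_raw = -3.7234 - 0.15*-25.8936 = 0.1606
Step 3: Project onto [-1, 2].
x_proj = clip(0.3723) = 0.3723
y_proj = clip(0.1606) = 0.1606
Step 4: Evaluate f.
f(0.3723, 0.1606) = -7.1616


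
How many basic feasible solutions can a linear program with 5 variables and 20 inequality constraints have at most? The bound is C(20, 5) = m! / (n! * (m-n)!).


Each vertex corresponds to some choice of n active constraints out of m, so the number of vertices is at most C(m, n) = m! / (n!(m-n)!).
m = 20, n = 5
Numerator: 20 * 19 * 18 * 17 * 16
Denominator: 5! = 120
C(20, 5) = 15504


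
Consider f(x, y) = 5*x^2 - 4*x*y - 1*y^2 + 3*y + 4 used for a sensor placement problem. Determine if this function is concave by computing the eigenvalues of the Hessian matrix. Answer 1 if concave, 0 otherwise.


The Hessian of f(x,y) = 5*x^2 - 4*x*y - 1*y^2 + 3*y + 4 is:
H = [[10, -4], [-4, -2]]
Trace = 10 - 2 = 8
Determinant = 10*-2 - (-4)^2 = -36
Discriminant = (8)^2 - 4*-36 = 208.0
Eigenvalues: lambda_1 = -3.2111, lambda_2 = 11.2111
The function is not concave.

0


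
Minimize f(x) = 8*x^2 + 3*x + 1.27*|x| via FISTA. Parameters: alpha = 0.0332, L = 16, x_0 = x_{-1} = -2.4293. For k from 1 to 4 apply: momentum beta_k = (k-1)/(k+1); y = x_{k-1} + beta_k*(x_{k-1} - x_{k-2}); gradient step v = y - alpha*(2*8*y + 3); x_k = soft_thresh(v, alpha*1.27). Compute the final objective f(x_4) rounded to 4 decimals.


FISTA on f(x) = 8*x^2 + 3*x + 1.27*|x|
L = 16, alpha = 0.0332
Iteration 1: beta = 0.0, y = -2.4293 + 0.0*(-2.4293 + 2.4293) = -2.4293
  grad(y) = -35.8688, v = y - alpha*grad = -1.2385
  prox(v) = soft_thresh(-1.2385, 0.0422) = -1.1963
Iteration 2: beta = 0.3333, y = -1.1963 + 0.3333*(-1.1963 + 2.4293) = -0.7853
  grad(y) = -9.5646, v = y - alpha*grad = -0.4677
  prox(v) = soft_thresh(-0.4677, 0.0422) = -0.4256
Iteration 3: beta = 0.5, y = -0.4256 + 0.5*(-0.4256 + 1.1963) = -0.0402
  grad(y) = 2.3564, v = y - alpha*grad = -0.1185
  prox(v) = soft_thresh(-0.1185, 0.0422) = -0.0763
Iteration 4: beta = 0.6, y = -0.0763 + 0.6*(-0.0763 + 0.4256) = 0.1333
  grad(y) = 5.1325, v = y - alpha*grad = -0.0371
  prox(v) = soft_thresh(-0.0371, 0.0422) = 0.0
f(x_4) = 8*0.0^2 + 3*0.0 + 1.27*|0.0| = 0.0


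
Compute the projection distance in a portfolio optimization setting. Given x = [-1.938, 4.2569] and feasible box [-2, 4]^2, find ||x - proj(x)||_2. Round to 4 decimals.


Project each component onto [-2, 4].
clip(-1.938) = -1.938, clip(4.2569) = 4.0
Projection = [-1.938, 4.0]
Squared diffs: [0.0, 0.066]
Distance = sqrt(0.066) = 0.2569


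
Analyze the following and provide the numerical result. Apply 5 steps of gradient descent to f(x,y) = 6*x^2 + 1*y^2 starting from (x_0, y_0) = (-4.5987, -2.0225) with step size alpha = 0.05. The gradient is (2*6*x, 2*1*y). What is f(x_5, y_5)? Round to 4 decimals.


Gradient descent on f(x,y) = 6*x^2 + 1*y^2.
Starting point: (-4.5987, -2.0225), alpha = 0.05
Step 1: grad_x = 2*6*-4.5987 = -55.1844, grad_y = 2*1*-2.0225 = -4.045
  x_1 = -4.5987 - 0.05*-55.1844 = -1.8395
  y_1 = -2.0225 - 0.05*-4.045 = -1.8203
Step 2: grad_x = 2*6*-1.8395 = -22.0738, grad_y = 2*1*-1.8203 = -3.6405
  x_2 = -1.8395 - 0.05*-22.0738 = -0.7358
  y_2 = -1.8203 - 0.05*-3.6405 = -1.6382
Step 3: grad_x = 2*6*-0.7358 = -8.8295, grad_y = 2*1*-1.6382 = -3.2765
  x_3 = -0.7358 - 0.05*-8.8295 = -0.2943
  y_3 = -1.6382 - 0.05*-3.2765 = -1.4744
Step 4: grad_x = 2*6*-0.2943 = -3.5318, grad_y = 2*1*-1.4744 = -2.9488
  x_4 = -0.2943 - 0.05*-3.5318 = -0.1177
  y_4 = -1.4744 - 0.05*-2.9488 = -1.327
Step 5: grad_x = 2*6*-0.1177 = -1.4127, grad_y = 2*1*-1.327 = -2.6539
  x_5 = -0.1177 - 0.05*-1.4127 = -0.0471
  y_5 = -1.327 - 0.05*-2.6539 = -1.1943
f(-0.0471, -1.1943) = 6*(-0.0471)^2 + 1*(-1.1943)^2 = 1.4396


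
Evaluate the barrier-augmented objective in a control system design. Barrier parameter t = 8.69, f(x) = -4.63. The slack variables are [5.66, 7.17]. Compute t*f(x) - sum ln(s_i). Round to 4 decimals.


Step 1: Compute log-barrier.
ln values: [1.7334, 1.9699]
phi = -(1.7334 + 1.9699) = -3.7033
Step 2: Compute augmented objective.
t*f(x) = 8.69*-4.63 = -40.2347
Total = -40.2347 - 3.7033 = -43.938


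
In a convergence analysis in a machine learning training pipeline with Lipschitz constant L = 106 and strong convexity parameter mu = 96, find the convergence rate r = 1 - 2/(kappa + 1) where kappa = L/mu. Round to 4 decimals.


Step 1: Compute the condition number.
kappa = L/mu = 106/96 = 1.1042
Step 2: Compute the convergence rate.
r = 1 - 2/(kappa + 1) = 1 - 2*mu/(L + mu) = (L - mu)/(L + mu) = 10/202 = 0.0495


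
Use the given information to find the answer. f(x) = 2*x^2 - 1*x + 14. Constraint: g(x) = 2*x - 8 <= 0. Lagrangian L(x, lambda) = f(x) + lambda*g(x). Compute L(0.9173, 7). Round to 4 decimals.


Step 1: Evaluate f(x).
f(0.9173) = 2*0.9173^2 - 1*0.9173 + 14 = 14.7656
Step 2: Evaluate g(x).
g(0.9173) = 2*0.9173 - 8 = -6.1654
Step 3: Compute Lagrangian.
L = 14.7656 + 7*-6.1654 = -28.3922


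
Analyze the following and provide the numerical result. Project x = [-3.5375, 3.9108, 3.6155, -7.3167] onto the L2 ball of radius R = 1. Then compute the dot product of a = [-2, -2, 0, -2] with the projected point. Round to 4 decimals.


Step 1: Compute ||x|| (intermediates to 6 decimals).
||x|| = sqrt((-3.5375)^2 + 3.9108^2 + 3.6155^2 + (-7.3167)^2) = 9.716697
Step 2: Project.
Since ||x|| > R, scale = R/||x|| = 1/9.716697 = 0.102916, proj(x) = scale * x
proj(x) = [-0.364065, 0.402484, 0.372093, -0.753005]
Step 3: Dot product.
a^T * proj(x) = -2*(-0.364065) - 2*0.402484 + 0*0.372093 - 2*(-0.753005) = 1.4292


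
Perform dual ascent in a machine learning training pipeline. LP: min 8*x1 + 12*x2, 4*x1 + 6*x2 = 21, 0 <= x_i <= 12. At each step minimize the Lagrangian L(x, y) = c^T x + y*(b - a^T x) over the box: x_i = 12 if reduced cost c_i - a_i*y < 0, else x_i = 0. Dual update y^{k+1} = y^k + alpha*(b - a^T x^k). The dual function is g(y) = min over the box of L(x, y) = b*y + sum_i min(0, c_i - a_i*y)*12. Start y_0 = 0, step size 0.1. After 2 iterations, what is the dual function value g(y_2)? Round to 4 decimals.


Dual ascent for LP: min 8*x1 + 12*x2, 4*x1 + 6*x2 = 21, 0 <= x_i <= 12
Step 1: y^k = 0.0, reduced costs: (8.0, 12.0)
  x^k = (0.0, 0.0), subgradient = b - a^T x = 21.0
  y^{k+1} = 0.0 + 0.1*21.0 = 2.1
Step 2: y^k = 2.1, reduced costs: (-0.4, -0.6)
  x^k = (12.0, 12.0), subgradient = b - a^T x = -99.0
  y^{k+1} = 2.1 + 0.1*-99.0 = -7.8
Dual objective at y_2 = -7.8: reduced costs (39.2, 58.8), box minimizer x = (0.0, 0.0)
g(y_2) = b*y + (c1 - a1*y)*x1 + (c2 - a2*y)*x2 = 21*(-7.8) + 39.2*0.0 + 58.8*0.0 = -163.8 + 0.0 + 0.0 = -163.8


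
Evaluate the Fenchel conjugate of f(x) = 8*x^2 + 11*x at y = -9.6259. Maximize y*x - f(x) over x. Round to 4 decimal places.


f*(y) = sup_x {y*x - a*x^2 - b*x} = sup_x {(y-b)*x - a*x^2}
FOC: (y - b) - 2a*x = 0 => x* = (y - b)/(2a)
x* = (-9.6259 - 11)/(2*8) = -1.2891
f*(-9.6259) = (y-b)^2/(4a) = (-9.6259 - 11)^2/(4*8)
= 425.4278/32 = 13.2946


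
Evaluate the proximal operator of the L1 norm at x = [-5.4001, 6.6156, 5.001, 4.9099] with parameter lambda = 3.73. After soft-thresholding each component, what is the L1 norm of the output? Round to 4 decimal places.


Soft-thresholding with lambda = 3.73:
prox(-5.4001) = sign(-5.4001)*max(|-5.4001| - 3.73, 0) = -1.6701
prox(6.6156) = sign(6.6156)*max(|6.6156| - 3.73, 0) = 2.8856
prox(5.001) = sign(5.001)*max(|5.001| - 3.73, 0) = 1.271
prox(4.9099) = sign(4.9099)*max(|4.9099| - 3.73, 0) = 1.1799
prox(x) = [-1.6701, 2.8856, 1.271, 1.1799]
||prox(x)||_1 = 1.6701 + 2.8856 + 1.271 + 1.1799 = 7.0066


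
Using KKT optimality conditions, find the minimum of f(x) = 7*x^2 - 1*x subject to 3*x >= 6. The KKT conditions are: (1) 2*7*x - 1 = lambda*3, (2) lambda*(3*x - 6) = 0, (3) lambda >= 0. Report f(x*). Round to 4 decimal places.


Step 1: Try lambda = 0 (constraint inactive).
x_unc = 1/(2*7) = 0.0714
Check: 3*0.0714 = 0.2142 < 6 -- violated!
Step 2: Constraint must be active: 3*x = 6
x* = 6/3 = 2.0
lambda = (2*7*2.0 - 1)/3 = 9.0
Step 3: Compute optimal value.
f(x*) = 7*2.0^2 - 1*2.0 = 26.0


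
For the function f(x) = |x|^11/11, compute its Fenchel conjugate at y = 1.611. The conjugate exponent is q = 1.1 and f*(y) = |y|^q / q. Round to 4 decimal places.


The conjugate exponent q satisfies 1/p + 1/q = 1.
p = 11, so q = 11/(11 - 1) = 1.1
|y|^q = 1.611^1.1 = 1.6897
f*(1.611) = 1.6897 / 1.1 = 1.5361


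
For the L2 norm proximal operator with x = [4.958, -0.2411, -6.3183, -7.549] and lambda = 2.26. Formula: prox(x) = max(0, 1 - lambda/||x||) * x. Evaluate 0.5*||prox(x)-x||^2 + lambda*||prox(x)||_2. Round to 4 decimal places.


Step 1: Compute ||x||.
||x|| = 11.0249
Step 2: Compute scaling factor.
scale = max(0, 1 - 2.26/11.0249) = 0.795
Step 3: prox(x) = [3.9417, -0.1917, -5.0231, -6.0015]
||prox(x)|| = 8.7649
Step 4: Proximal objective.
0.5*||prox-x||^2 = 2.5538
lambda*||prox|| = 19.8087
Total = 22.3625


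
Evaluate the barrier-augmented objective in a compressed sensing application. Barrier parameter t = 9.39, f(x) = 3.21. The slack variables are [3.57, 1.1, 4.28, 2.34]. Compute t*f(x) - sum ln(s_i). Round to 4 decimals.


Step 1: Compute log-barrier.
ln values: [1.2726, 0.0953, 1.454, 0.8502]
phi = -(1.2726 + 0.0953 + 1.454 + 0.8502) = -3.672
Step 2: Compute augmented objective.
t*f(x) = 9.39*3.21 = 30.1419
Total = 30.1419 - 3.672 = 26.4699


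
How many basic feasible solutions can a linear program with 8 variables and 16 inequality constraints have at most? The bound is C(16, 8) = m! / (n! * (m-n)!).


Each vertex corresponds to some choice of n active constraints out of m, so the number of vertices is at most C(m, n) = m! / (n!(m-n)!).
m = 16, n = 8
Numerator: 16 * 15 * 14 * 13 * 12 * 11 * 10 * 9
Denominator: 8! = 40320
C(16, 8) = 12870


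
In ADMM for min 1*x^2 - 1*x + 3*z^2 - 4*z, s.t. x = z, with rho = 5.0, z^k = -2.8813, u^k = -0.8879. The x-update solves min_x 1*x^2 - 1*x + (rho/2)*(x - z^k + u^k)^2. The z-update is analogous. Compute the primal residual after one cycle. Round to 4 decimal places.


ADMM iteration with rho = 5.0, z^k = -2.8813, u^k = -0.8879
Step 1: x-update.
Minimize 1*x^2 - 1*x + (5.0/2)*(x + 2.8813 - 0.8879)^2
FOC: (2*1 + 5.0)*x = 1 + 5.0*(-2.8813 + 0.8879)
x^{k+1} = -1.281
Step 2: z-update.
Minimize 3*z^2 - 4*z + (5.0/2)*(-1.281 - z - 0.8879)^2
FOC: (2*3 + 5.0)*z = 4 + 5.0*(-1.281 - 0.8879)
z^{k+1} = -0.6222
Step 3: u-update.
u^{k+1} = -0.8879 - 1.281 + 0.6222 = -1.5467
Step 4: Primal residual = |-1.281 + 0.6222| = 0.6588


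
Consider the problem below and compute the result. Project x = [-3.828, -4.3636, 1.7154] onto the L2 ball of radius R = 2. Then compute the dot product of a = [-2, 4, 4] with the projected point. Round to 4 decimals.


Step 1: Compute ||x|| (intermediates to 6 decimals).
||x|| = sqrt((-3.828)^2 + (-4.3636)^2 + 1.7154^2) = 6.052866
Step 2: Project.
Since ||x|| > R, scale = R/||x|| = 2/6.052866 = 0.330422, proj(x) = scale * x
proj(x) = [-1.264855, -1.441829, 0.566806]
Step 3: Dot product.
a^T * proj(x) = -2*(-1.264855) + 4*(-1.441829) + 4*0.566806 = -0.9704


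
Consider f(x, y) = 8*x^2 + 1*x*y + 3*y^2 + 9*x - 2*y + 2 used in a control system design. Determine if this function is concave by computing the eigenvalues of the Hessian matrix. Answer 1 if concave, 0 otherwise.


The Hessian of f(x,y) = 8*x^2 + 1*x*y + 3*y^2 + 9*x - 2*y + 2 is:
H = [[16, 1], [1, 6]]
Trace = 16 + 6 = 22
Determinant = 16*6 - (1)^2 = 95
Discriminant = (22)^2 - 4*95 = 104.0
Eigenvalues: lambda_1 = 5.901, lambda_2 = 16.099
The function is not concave.

0


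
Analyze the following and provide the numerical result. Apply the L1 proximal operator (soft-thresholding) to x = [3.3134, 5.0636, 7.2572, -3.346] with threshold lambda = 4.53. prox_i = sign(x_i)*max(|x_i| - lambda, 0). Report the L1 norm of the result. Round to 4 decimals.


Soft-thresholding with lambda = 4.53:
prox(3.3134) = sign(3.3134)*max(|3.3134| - 4.53, 0) = 0.0
prox(5.0636) = sign(5.0636)*max(|5.0636| - 4.53, 0) = 0.5336
prox(7.2572) = sign(7.2572)*max(|7.2572| - 4.53, 0) = 2.7272
prox(-3.346) = sign(-3.346)*max(|-3.346| - 4.53, 0) = 0.0
prox(x) = [0.0, 0.5336, 2.7272, 0.0]
||prox(x)||_1 = 0.0 + 0.5336 + 2.7272 + 0.0 = 3.2608


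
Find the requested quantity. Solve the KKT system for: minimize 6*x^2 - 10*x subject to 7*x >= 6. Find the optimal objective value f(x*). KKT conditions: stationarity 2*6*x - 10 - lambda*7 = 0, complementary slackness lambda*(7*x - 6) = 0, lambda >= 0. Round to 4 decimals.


Step 1: Try lambda = 0 (constraint inactive).
x_unc = 10/(2*6) = 0.8333
Check: 7*0.8333 = 5.8331 < 6 -- violated!
Step 2: Constraint must be active: 7*x = 6
x* = 6/7 = 0.8571 (rounded; the exact value 6/7 is used below)
lambda = (2*6*(6/7) - 10)/7 = 0.0408
Step 3: Compute optimal value.
f(x*) = 6*(6/7)^2 - 10*(6/7) = -4.1633


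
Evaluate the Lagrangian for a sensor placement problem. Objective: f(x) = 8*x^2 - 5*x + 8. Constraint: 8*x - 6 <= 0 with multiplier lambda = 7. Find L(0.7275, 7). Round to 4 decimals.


Step 1: Evaluate f(x).
f(0.7275) = 8*0.7275^2 - 5*0.7275 + 8 = 8.5966
Step 2: Evaluate g(x).
g(0.7275) = 8*0.7275 - 6 = -0.18
Step 3: Compute Lagrangian.
L = 8.5966 + 7*-0.18 = 7.3366


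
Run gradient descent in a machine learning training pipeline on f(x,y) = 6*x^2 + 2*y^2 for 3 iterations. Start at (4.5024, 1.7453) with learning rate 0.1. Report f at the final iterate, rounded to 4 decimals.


Gradient descent on f(x,y) = 6*x^2 + 2*y^2.
Starting point: (4.5024, 1.7453), alpha = 0.1
Step 1: grad_x = 2*6*4.5024 = 54.0288, grad_y = 2*2*1.7453 = 6.9812
  x_1 = 4.5024 - 0.1*54.0288 = -0.9005
  y_1 = 1.7453 - 0.1*6.9812 = 1.0472
Step 2: grad_x = 2*6*-0.9005 = -10.8058, grad_y = 2*2*1.0472 = 4.1887
  x_2 = -0.9005 - 0.1*-10.8058 = 0.1801
  y_2 = 1.0472 - 0.1*4.1887 = 0.6283
Step 3: grad_x = 2*6*0.1801 = 2.1612, grad_y = 2*2*0.6283 = 2.5132
  x_3 = 0.1801 - 0.1*2.1612 = -0.036
  y_3 = 0.6283 - 0.1*2.5132 = 0.377
f(-0.036, 0.377) = 6*(-0.036)^2 + 2*0.377^2 = 0.292


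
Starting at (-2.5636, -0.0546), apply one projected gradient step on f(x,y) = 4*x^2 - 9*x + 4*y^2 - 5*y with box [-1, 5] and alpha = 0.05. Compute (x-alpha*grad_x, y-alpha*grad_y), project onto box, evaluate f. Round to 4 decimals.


Step 1: Compute gradient at (-2.5636, -0.0546).
grad_x = 2*4*-2.5636 - 9 = -29.5088
grad_y = 2*4*-0.0546 - 5 = -5.4368
Step 2: Gradient step.
x_raw = -2.5636 - 0.05*-29.5088 = -1.0882
y_raw = -0.0546 - 0.05*-5.4368 = 0.2172
Step 3: Project onto [-1, 5].
x_proj = clip(-1.0882) = -1.0
y_proj = clip(0.2172) = 0.2172
Step 4: Evaluate f.
f(-1.0, 0.2172) = 12.1026


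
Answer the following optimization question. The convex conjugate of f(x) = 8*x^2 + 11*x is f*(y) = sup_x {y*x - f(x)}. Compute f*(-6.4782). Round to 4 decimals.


f*(y) = sup_x {y*x - a*x^2 - b*x} = sup_x {(y-b)*x - a*x^2}
FOC: (y - b) - 2a*x = 0 => x* = (y - b)/(2a)
x* = (-6.4782 - 11)/(2*8) = -1.0924
f*(-6.4782) = (y-b)^2/(4a) = (-6.4782 - 11)^2/(4*8)
= 305.4875/32 = 9.5465
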